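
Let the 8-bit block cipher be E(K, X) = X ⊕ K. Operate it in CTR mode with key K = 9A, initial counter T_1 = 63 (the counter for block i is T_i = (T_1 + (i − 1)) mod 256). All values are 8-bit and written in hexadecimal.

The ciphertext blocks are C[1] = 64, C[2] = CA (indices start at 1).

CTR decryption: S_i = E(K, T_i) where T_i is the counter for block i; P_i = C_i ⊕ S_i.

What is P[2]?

P[2] = 34

P[2]: T = 64, S = E(K, T) = FE; CA ⊕ FE = 34.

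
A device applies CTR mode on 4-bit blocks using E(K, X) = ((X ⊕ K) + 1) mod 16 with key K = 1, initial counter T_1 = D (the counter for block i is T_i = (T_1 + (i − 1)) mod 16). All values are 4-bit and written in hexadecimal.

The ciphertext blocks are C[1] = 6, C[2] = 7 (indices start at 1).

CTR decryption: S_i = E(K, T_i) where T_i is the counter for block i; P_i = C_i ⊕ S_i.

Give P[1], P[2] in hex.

P[1]: T = D, S = E(K, T) = D; 6 ⊕ D = B.
P[2]: T = E, S = E(K, T) = 0; 7 ⊕ 0 = 7.

P[1] = B, P[2] = 7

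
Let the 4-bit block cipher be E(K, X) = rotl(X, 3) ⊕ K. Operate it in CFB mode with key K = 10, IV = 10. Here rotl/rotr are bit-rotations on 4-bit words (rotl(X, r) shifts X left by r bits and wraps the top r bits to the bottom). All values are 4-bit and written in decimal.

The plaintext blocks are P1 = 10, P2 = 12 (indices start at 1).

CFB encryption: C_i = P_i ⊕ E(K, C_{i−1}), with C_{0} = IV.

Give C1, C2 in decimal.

C1: E(K, 10) = 15; 10 ⊕ 15 = 5.
C2: E(K, 5) = 0; 12 ⊕ 0 = 12.

C1 = 5, C2 = 12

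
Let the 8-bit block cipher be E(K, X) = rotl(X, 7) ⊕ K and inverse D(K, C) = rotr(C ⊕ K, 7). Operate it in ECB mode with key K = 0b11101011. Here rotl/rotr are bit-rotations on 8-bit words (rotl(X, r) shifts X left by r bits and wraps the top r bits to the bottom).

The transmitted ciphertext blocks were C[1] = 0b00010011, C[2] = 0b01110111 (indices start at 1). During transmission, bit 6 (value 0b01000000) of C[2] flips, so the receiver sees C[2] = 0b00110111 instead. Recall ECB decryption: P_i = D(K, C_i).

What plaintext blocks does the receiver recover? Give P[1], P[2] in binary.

P[1] = 0b11110001, P[2] = 0b10111001

Only C[2] changed, to 0b00110111. In ECB, a change in C_i affects only P_i. Decrypting the received ciphertext:
P[1]: D(K, 0b00010011) = 0b11110001.
P[2]: D(K, 0b00110111) = 0b10111001.
Blocks that differ from the original plaintext: P[2].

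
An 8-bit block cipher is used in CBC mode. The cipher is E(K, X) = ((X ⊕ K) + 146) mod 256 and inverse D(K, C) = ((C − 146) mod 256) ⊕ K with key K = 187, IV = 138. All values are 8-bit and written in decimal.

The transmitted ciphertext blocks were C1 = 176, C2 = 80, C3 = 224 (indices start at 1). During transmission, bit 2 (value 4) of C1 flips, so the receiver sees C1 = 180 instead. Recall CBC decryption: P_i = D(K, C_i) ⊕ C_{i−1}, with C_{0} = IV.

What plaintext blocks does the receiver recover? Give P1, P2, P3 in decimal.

Only C1 changed, to 180. In CBC, a change in C_i garbles P_i and flips the same bit in P_{i+1}. Decrypting the received ciphertext:
P1: D(K, 180) = 153; 153 ⊕ 138 = 19.
P2: D(K, 80) = 5; 5 ⊕ 180 = 177.
P3: D(K, 224) = 245; 245 ⊕ 80 = 165.
Blocks that differ from the original plaintext: P1, P2.

P1 = 19, P2 = 177, P3 = 165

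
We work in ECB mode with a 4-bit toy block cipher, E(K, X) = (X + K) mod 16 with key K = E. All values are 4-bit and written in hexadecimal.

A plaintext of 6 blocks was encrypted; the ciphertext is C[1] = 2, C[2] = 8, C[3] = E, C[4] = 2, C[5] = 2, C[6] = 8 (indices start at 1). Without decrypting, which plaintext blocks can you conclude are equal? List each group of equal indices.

ECB encrypts each block independently with the same key, so equal ciphertext blocks imply equal plaintext blocks.
C[1] = C[4] = C[5] = 2, so P[1] = P[4] = P[5].
C[2] = C[6] = 8, so P[2] = P[6].

P[1] = P[4] = P[5]; P[2] = P[6]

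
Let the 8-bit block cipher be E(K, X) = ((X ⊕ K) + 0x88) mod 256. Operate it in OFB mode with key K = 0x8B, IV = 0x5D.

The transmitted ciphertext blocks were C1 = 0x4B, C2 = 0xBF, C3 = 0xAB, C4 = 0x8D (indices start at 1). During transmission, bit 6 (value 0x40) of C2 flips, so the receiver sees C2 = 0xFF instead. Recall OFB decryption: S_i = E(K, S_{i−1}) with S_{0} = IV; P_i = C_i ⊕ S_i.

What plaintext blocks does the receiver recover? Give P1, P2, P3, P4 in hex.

Only C2 changed, to 0xFF. In OFB, a change in C_i flips the same bit in P_i only; the keystream is unaffected. Decrypting the received ciphertext:
P1: S = E(K, 0x5D) = 0x5E; 0x4B ⊕ 0x5E = 0x15.
P2: S = E(K, 0x5E) = 0x5D; 0xFF ⊕ 0x5D = 0xA2.
P3: S = E(K, 0x5D) = 0x5E; 0xAB ⊕ 0x5E = 0xF5.
P4: S = E(K, 0x5E) = 0x5D; 0x8D ⊕ 0x5D = 0xD0.
Blocks that differ from the original plaintext: P2.

P1 = 0x15, P2 = 0xA2, P3 = 0xF5, P4 = 0xD0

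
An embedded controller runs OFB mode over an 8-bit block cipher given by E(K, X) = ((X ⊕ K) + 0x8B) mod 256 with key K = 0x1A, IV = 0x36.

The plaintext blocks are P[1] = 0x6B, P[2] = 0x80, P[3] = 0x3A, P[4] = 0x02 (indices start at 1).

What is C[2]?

C[2] = 0xB8

OFB encryption: S_i = E(K, S_{i−1}) with S_{0} = IV; C_i = P_i ⊕ S_i.
C[1]: S = E(K, 0x36) = 0xB7; 0x6B ⊕ 0xB7 = 0xDC.
C[2]: S = E(K, 0xB7) = 0x38; 0x80 ⊕ 0x38 = 0xB8.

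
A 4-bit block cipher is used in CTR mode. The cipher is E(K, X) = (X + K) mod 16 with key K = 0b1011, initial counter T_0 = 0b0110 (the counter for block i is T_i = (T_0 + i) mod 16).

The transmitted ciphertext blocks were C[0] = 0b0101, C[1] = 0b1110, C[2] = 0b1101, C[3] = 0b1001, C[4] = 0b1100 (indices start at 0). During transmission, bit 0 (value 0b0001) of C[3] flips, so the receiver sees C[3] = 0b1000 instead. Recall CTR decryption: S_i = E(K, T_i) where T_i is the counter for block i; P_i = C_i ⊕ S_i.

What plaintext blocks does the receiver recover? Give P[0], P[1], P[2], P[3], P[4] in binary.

Only C[3] changed, to 0b1000. In CTR, a change in C_i flips the same bit in P_i only; the keystream is unaffected. Decrypting the received ciphertext:
P[0]: T = 0b0110, S = E(K, T) = 0b0001; 0b0101 ⊕ 0b0001 = 0b0100.
P[1]: T = 0b0111, S = E(K, T) = 0b0010; 0b1110 ⊕ 0b0010 = 0b1100.
P[2]: T = 0b1000, S = E(K, T) = 0b0011; 0b1101 ⊕ 0b0011 = 0b1110.
P[3]: T = 0b1001, S = E(K, T) = 0b0100; 0b1000 ⊕ 0b0100 = 0b1100.
P[4]: T = 0b1010, S = E(K, T) = 0b0101; 0b1100 ⊕ 0b0101 = 0b1001.
Blocks that differ from the original plaintext: P[3].

P[0] = 0b0100, P[1] = 0b1100, P[2] = 0b1110, P[3] = 0b1100, P[4] = 0b1001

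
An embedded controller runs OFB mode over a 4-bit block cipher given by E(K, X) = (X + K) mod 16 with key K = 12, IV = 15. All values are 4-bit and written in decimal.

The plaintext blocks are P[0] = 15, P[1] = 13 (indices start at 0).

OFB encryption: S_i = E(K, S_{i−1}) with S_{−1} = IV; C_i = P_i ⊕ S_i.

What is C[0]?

C[0] = 4

C[0]: S = E(K, 15) = 11; 15 ⊕ 11 = 4.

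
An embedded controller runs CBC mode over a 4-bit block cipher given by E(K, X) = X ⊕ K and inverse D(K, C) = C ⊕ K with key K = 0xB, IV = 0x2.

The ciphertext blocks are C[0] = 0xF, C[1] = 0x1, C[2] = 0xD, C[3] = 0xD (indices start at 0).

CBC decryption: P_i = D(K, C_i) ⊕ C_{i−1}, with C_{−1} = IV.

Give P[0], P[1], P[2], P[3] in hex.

P[0] = 0x6, P[1] = 0x5, P[2] = 0x7, P[3] = 0xB

P[0]: D(K, 0xF) = 0x4; 0x4 ⊕ 0x2 = 0x6.
P[1]: D(K, 0x1) = 0xA; 0xA ⊕ 0xF = 0x5.
P[2]: D(K, 0xD) = 0x6; 0x6 ⊕ 0x1 = 0x7.
P[3]: D(K, 0xD) = 0x6; 0x6 ⊕ 0xD = 0xB.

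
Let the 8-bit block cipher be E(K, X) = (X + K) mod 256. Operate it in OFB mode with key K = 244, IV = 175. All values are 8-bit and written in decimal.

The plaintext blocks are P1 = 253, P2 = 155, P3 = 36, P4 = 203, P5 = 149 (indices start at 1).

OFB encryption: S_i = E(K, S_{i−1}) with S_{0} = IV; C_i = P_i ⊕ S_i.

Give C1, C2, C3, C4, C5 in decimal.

C1 = 94, C2 = 12, C3 = 175, C4 = 180, C5 = 230

C1: S = E(K, 175) = 163; 253 ⊕ 163 = 94.
C2: S = E(K, 163) = 151; 155 ⊕ 151 = 12.
C3: S = E(K, 151) = 139; 36 ⊕ 139 = 175.
C4: S = E(K, 139) = 127; 203 ⊕ 127 = 180.
C5: S = E(K, 127) = 115; 149 ⊕ 115 = 230.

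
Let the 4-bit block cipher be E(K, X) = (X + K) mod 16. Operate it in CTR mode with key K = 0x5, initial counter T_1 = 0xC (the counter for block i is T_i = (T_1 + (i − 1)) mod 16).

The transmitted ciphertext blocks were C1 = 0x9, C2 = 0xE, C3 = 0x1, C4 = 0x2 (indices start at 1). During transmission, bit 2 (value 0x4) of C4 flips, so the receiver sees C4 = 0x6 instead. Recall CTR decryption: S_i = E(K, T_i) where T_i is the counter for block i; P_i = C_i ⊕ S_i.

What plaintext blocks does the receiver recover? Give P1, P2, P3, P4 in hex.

P1 = 0x8, P2 = 0xC, P3 = 0x2, P4 = 0x2

Only C4 changed, to 0x6. In CTR, a change in C_i flips the same bit in P_i only; the keystream is unaffected. Decrypting the received ciphertext:
P1: T = 0xC, S = E(K, T) = 0x1; 0x9 ⊕ 0x1 = 0x8.
P2: T = 0xD, S = E(K, T) = 0x2; 0xE ⊕ 0x2 = 0xC.
P3: T = 0xE, S = E(K, T) = 0x3; 0x1 ⊕ 0x3 = 0x2.
P4: T = 0xF, S = E(K, T) = 0x4; 0x6 ⊕ 0x4 = 0x2.
Blocks that differ from the original plaintext: P4.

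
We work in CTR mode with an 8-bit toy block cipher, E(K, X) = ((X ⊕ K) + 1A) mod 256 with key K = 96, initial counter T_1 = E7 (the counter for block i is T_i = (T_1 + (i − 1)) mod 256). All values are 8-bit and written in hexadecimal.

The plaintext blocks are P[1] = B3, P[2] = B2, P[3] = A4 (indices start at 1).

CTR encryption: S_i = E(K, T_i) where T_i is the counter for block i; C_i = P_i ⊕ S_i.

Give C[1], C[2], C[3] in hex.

C[1] = 38, C[2] = 2A, C[3] = 3D

C[1]: T = E7, S = E(K, T) = 8B; B3 ⊕ 8B = 38.
C[2]: T = E8, S = E(K, T) = 98; B2 ⊕ 98 = 2A.
C[3]: T = E9, S = E(K, T) = 99; A4 ⊕ 99 = 3D.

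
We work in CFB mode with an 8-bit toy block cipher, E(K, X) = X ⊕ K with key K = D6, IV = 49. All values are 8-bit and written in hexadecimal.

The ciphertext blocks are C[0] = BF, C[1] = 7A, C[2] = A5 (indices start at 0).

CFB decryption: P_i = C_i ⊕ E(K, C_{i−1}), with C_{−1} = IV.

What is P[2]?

P[2] = 09

P[2]: E(K, 7A) = AC; A5 ⊕ AC = 09.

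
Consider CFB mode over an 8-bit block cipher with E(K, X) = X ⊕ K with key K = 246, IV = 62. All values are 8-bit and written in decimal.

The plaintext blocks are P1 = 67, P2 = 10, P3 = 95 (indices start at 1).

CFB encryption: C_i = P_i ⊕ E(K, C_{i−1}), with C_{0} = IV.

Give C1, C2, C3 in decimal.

C1 = 139, C2 = 119, C3 = 222

C1: E(K, 62) = 200; 67 ⊕ 200 = 139.
C2: E(K, 139) = 125; 10 ⊕ 125 = 119.
C3: E(K, 119) = 129; 95 ⊕ 129 = 222.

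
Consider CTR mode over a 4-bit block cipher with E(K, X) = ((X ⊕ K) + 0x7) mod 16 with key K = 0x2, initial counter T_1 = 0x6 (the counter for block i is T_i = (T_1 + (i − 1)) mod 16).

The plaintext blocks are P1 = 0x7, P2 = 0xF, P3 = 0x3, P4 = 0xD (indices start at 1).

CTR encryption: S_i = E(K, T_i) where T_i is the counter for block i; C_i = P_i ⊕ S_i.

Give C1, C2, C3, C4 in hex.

C1 = 0xC, C2 = 0x3, C3 = 0x2, C4 = 0xF

C1: T = 0x6, S = E(K, T) = 0xB; 0x7 ⊕ 0xB = 0xC.
C2: T = 0x7, S = E(K, T) = 0xC; 0xF ⊕ 0xC = 0x3.
C3: T = 0x8, S = E(K, T) = 0x1; 0x3 ⊕ 0x1 = 0x2.
C4: T = 0x9, S = E(K, T) = 0x2; 0xD ⊕ 0x2 = 0xF.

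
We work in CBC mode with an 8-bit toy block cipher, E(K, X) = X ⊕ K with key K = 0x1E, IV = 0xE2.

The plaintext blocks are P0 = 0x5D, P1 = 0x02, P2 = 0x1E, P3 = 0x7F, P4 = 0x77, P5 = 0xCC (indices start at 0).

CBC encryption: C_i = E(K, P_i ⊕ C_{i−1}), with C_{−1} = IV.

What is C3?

C0: P0 ⊕ 0xE2 = 0xBF; E(K, 0xBF) = 0xA1.
C1: P1 ⊕ 0xA1 = 0xA3; E(K, 0xA3) = 0xBD.
C2: P2 ⊕ 0xBD = 0xA3; E(K, 0xA3) = 0xBD.
C3: P3 ⊕ 0xBD = 0xC2; E(K, 0xC2) = 0xDC.

C3 = 0xDC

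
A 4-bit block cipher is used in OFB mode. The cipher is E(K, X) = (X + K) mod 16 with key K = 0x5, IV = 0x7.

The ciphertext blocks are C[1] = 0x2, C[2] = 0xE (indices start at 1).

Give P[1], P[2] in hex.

P[1] = 0xE, P[2] = 0xF

OFB decryption: S_i = E(K, S_{i−1}) with S_{0} = IV; P_i = C_i ⊕ S_i.
P[1]: S = E(K, 0x7) = 0xC; 0x2 ⊕ 0xC = 0xE.
P[2]: S = E(K, 0xC) = 0x1; 0xE ⊕ 0x1 = 0xF.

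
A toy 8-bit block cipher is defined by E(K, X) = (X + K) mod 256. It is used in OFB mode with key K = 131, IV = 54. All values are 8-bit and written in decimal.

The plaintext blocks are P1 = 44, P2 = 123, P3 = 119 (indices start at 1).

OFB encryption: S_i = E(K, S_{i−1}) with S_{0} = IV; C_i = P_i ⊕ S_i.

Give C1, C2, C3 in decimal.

C1 = 149, C2 = 71, C3 = 200

C1: S = E(K, 54) = 185; 44 ⊕ 185 = 149.
C2: S = E(K, 185) = 60; 123 ⊕ 60 = 71.
C3: S = E(K, 60) = 191; 119 ⊕ 191 = 200.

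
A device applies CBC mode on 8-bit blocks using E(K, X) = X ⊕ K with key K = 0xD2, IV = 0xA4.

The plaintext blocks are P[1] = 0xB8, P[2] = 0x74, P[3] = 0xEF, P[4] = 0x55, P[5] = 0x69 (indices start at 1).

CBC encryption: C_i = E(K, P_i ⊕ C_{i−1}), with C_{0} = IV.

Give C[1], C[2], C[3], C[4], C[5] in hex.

C[1] = 0xCE, C[2] = 0x68, C[3] = 0x55, C[4] = 0xD2, C[5] = 0x69

C[1]: P[1] ⊕ 0xA4 = 0x1C; E(K, 0x1C) = 0xCE.
C[2]: P[2] ⊕ 0xCE = 0xBA; E(K, 0xBA) = 0x68.
C[3]: P[3] ⊕ 0x68 = 0x87; E(K, 0x87) = 0x55.
C[4]: P[4] ⊕ 0x55 = 0x00; E(K, 0x00) = 0xD2.
C[5]: P[5] ⊕ 0xD2 = 0xBB; E(K, 0xBB) = 0x69.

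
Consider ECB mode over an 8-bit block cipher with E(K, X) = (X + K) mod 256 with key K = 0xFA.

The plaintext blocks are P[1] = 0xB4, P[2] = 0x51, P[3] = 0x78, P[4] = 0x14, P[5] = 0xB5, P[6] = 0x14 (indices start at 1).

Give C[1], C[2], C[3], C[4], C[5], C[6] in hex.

ECB encryption: C_i = E(K, P_i).
C[1]: E(K, 0xB4) = 0xAE.
C[2]: E(K, 0x51) = 0x4B.
C[3]: E(K, 0x78) = 0x72.
C[4]: E(K, 0x14) = 0x0E.
C[5]: E(K, 0xB5) = 0xAF.
C[6]: E(K, 0x14) = 0x0E.

C[1] = 0xAE, C[2] = 0x4B, C[3] = 0x72, C[4] = 0x0E, C[5] = 0xAF, C[6] = 0x0E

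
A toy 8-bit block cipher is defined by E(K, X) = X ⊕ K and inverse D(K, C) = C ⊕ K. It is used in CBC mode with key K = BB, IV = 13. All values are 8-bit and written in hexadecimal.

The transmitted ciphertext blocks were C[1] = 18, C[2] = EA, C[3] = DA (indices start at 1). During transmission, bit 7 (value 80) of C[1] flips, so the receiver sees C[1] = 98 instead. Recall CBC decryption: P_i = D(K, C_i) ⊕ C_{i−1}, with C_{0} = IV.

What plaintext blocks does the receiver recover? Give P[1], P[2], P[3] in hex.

P[1] = 30, P[2] = C9, P[3] = 8B

Only C[1] changed, to 98. In CBC, a change in C_i garbles P_i and flips the same bit in P_{i+1}. Decrypting the received ciphertext:
P[1]: D(K, 98) = 23; 23 ⊕ 13 = 30.
P[2]: D(K, EA) = 51; 51 ⊕ 98 = C9.
P[3]: D(K, DA) = 61; 61 ⊕ EA = 8B.
Blocks that differ from the original plaintext: P[1], P[2].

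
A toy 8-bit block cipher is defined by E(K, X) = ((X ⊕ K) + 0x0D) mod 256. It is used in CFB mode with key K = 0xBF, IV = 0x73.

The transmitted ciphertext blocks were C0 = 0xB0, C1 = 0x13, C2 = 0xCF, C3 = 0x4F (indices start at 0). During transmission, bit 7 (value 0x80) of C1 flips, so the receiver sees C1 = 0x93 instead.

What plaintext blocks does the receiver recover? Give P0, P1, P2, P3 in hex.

P0 = 0x69, P1 = 0x8F, P2 = 0xF6, P3 = 0x32

CFB decryption: P_i = C_i ⊕ E(K, C_{i−1}), with C_{−1} = IV.
Only C1 changed, to 0x93. In CFB, a change in C_i flips the same bit in P_i and garbles P_{i+1}. Decrypting the received ciphertext:
P0: E(K, 0x73) = 0xD9; 0xB0 ⊕ 0xD9 = 0x69.
P1: E(K, 0xB0) = 0x1C; 0x93 ⊕ 0x1C = 0x8F.
P2: E(K, 0x93) = 0x39; 0xCF ⊕ 0x39 = 0xF6.
P3: E(K, 0xCF) = 0x7D; 0x4F ⊕ 0x7D = 0x32.
Blocks that differ from the original plaintext: P1, P2.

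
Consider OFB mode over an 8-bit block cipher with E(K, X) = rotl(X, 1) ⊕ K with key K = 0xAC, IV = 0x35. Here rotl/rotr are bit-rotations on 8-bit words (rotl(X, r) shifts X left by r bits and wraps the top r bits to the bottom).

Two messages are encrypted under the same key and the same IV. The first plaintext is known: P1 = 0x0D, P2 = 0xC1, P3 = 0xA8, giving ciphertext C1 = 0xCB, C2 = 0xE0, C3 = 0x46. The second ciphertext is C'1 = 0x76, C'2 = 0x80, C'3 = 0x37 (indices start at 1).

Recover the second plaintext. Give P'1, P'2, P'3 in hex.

P'1 = 0xB0, P'2 = 0xA1, P'3 = 0xD9

In OFB with a reused IV, both messages share the same keystream S_i, so C_i ⊕ C'_i = P_i ⊕ P'_i and thus P'_i = P_i ⊕ C_i ⊕ C'_i.
P'1: 0x0D ⊕ 0xCB ⊕ 0x76 = 0xB0.
P'2: 0xC1 ⊕ 0xE0 ⊕ 0x80 = 0xA1.
P'3: 0xA8 ⊕ 0x46 ⊕ 0x37 = 0xD9.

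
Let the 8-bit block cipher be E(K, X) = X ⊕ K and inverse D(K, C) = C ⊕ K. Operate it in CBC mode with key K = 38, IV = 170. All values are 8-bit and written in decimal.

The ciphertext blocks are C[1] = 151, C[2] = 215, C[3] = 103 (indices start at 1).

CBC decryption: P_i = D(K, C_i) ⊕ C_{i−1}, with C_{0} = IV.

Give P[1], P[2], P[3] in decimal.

P[1]: D(K, 151) = 177; 177 ⊕ 170 = 27.
P[2]: D(K, 215) = 241; 241 ⊕ 151 = 102.
P[3]: D(K, 103) = 65; 65 ⊕ 215 = 150.

P[1] = 27, P[2] = 102, P[3] = 150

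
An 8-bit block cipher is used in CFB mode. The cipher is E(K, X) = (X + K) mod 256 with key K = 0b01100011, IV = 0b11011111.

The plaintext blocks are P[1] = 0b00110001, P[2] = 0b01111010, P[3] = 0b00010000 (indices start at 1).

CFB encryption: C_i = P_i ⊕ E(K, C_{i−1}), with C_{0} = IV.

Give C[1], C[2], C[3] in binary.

C[1] = 0b01110011, C[2] = 0b10101100, C[3] = 0b00011111

C[1]: E(K, 0b11011111) = 0b01000010; 0b00110001 ⊕ 0b01000010 = 0b01110011.
C[2]: E(K, 0b01110011) = 0b11010110; 0b01111010 ⊕ 0b11010110 = 0b10101100.
C[3]: E(K, 0b10101100) = 0b00001111; 0b00010000 ⊕ 0b00001111 = 0b00011111.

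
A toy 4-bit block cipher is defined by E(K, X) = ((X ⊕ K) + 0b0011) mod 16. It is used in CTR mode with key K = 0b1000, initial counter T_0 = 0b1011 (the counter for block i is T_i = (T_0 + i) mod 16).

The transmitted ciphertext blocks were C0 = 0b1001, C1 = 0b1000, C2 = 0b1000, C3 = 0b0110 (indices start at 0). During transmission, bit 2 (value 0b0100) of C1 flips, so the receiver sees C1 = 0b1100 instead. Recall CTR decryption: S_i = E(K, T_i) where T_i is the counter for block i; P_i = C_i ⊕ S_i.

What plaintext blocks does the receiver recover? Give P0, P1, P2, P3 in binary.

P0 = 0b1111, P1 = 0b1011, P2 = 0b0000, P3 = 0b1111

Only C1 changed, to 0b1100. In CTR, a change in C_i flips the same bit in P_i only; the keystream is unaffected. Decrypting the received ciphertext:
P0: T = 0b1011, S = E(K, T) = 0b0110; 0b1001 ⊕ 0b0110 = 0b1111.
P1: T = 0b1100, S = E(K, T) = 0b0111; 0b1100 ⊕ 0b0111 = 0b1011.
P2: T = 0b1101, S = E(K, T) = 0b1000; 0b1000 ⊕ 0b1000 = 0b0000.
P3: T = 0b1110, S = E(K, T) = 0b1001; 0b0110 ⊕ 0b1001 = 0b1111.
Blocks that differ from the original plaintext: P1.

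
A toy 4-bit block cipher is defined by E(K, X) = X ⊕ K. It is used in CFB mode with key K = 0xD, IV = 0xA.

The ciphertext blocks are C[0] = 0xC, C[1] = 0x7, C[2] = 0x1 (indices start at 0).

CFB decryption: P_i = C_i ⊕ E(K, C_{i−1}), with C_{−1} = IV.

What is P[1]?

P[1]: E(K, 0xC) = 0x1; 0x7 ⊕ 0x1 = 0x6.

P[1] = 0x6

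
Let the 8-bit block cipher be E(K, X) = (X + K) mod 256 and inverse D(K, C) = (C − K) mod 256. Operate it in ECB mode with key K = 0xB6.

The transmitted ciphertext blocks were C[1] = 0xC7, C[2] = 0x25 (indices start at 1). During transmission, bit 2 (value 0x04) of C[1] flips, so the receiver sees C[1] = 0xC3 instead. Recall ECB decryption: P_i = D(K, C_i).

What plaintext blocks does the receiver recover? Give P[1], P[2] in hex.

P[1] = 0x0D, P[2] = 0x6F

Only C[1] changed, to 0xC3. In ECB, a change in C_i affects only P_i. Decrypting the received ciphertext:
P[1]: D(K, 0xC3) = 0x0D.
P[2]: D(K, 0x25) = 0x6F.
Blocks that differ from the original plaintext: P[1].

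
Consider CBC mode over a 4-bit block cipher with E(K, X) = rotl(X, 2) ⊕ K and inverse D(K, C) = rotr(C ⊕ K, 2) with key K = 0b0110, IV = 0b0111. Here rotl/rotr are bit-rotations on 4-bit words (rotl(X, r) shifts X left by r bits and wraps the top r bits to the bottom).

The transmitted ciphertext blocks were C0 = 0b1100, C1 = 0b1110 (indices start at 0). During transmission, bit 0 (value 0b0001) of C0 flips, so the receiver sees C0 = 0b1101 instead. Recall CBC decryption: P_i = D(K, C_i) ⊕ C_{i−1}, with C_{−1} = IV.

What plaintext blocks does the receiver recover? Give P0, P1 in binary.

P0 = 0b1001, P1 = 0b1111

Only C0 changed, to 0b1101. In CBC, a change in C_i garbles P_i and flips the same bit in P_{i+1}. Decrypting the received ciphertext:
P0: D(K, 0b1101) = 0b1110; 0b1110 ⊕ 0b0111 = 0b1001.
P1: D(K, 0b1110) = 0b0010; 0b0010 ⊕ 0b1101 = 0b1111.
Blocks that differ from the original plaintext: P0, P1.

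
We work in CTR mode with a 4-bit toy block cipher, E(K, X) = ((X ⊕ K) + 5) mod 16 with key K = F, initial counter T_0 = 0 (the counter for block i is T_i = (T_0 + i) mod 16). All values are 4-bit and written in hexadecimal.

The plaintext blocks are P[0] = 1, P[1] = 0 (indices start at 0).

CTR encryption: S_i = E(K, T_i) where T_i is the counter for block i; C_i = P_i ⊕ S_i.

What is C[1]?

C[0]: T = 0, S = E(K, T) = 4; 1 ⊕ 4 = 5.
C[1]: T = 1, S = E(K, T) = 3; 0 ⊕ 3 = 3.

C[1] = 3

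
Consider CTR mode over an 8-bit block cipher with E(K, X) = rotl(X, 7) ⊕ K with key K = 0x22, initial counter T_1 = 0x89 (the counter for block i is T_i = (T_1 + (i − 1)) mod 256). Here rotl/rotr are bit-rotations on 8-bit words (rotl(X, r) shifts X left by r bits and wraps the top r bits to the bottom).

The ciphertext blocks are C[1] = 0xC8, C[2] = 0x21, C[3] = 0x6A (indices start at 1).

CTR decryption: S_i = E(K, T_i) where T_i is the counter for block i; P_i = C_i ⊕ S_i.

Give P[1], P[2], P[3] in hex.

P[1] = 0x2E, P[2] = 0x46, P[3] = 0x8D

P[1]: T = 0x89, S = E(K, T) = 0xE6; 0xC8 ⊕ 0xE6 = 0x2E.
P[2]: T = 0x8A, S = E(K, T) = 0x67; 0x21 ⊕ 0x67 = 0x46.
P[3]: T = 0x8B, S = E(K, T) = 0xE7; 0x6A ⊕ 0xE7 = 0x8D.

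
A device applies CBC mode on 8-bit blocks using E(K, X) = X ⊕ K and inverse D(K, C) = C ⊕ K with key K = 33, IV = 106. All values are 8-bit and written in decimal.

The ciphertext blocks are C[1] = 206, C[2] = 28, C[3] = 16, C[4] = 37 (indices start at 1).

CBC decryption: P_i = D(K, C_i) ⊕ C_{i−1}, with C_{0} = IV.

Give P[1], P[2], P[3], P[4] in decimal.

P[1]: D(K, 206) = 239; 239 ⊕ 106 = 133.
P[2]: D(K, 28) = 61; 61 ⊕ 206 = 243.
P[3]: D(K, 16) = 49; 49 ⊕ 28 = 45.
P[4]: D(K, 37) = 4; 4 ⊕ 16 = 20.

P[1] = 133, P[2] = 243, P[3] = 45, P[4] = 20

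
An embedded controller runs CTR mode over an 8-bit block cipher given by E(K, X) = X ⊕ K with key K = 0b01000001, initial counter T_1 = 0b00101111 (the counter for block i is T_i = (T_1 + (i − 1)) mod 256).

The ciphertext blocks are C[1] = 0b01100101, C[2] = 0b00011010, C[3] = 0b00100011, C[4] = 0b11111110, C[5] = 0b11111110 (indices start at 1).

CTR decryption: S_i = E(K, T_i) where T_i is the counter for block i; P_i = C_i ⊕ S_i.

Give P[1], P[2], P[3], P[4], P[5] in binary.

P[1]: T = 0b00101111, S = E(K, T) = 0b01101110; 0b01100101 ⊕ 0b01101110 = 0b00001011.
P[2]: T = 0b00110000, S = E(K, T) = 0b01110001; 0b00011010 ⊕ 0b01110001 = 0b01101011.
P[3]: T = 0b00110001, S = E(K, T) = 0b01110000; 0b00100011 ⊕ 0b01110000 = 0b01010011.
P[4]: T = 0b00110010, S = E(K, T) = 0b01110011; 0b11111110 ⊕ 0b01110011 = 0b10001101.
P[5]: T = 0b00110011, S = E(K, T) = 0b01110010; 0b11111110 ⊕ 0b01110010 = 0b10001100.

P[1] = 0b00001011, P[2] = 0b01101011, P[3] = 0b01010011, P[4] = 0b10001101, P[5] = 0b10001100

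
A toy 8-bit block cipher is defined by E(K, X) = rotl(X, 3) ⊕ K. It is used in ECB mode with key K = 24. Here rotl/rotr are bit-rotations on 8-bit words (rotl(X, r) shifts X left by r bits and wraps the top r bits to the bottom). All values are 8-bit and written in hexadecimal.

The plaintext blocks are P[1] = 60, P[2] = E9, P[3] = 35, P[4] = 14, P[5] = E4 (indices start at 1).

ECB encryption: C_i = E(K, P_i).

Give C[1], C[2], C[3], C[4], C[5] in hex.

C[1] = 27, C[2] = 6B, C[3] = 8D, C[4] = 84, C[5] = 03

C[1]: E(K, 60) = 27.
C[2]: E(K, E9) = 6B.
C[3]: E(K, 35) = 8D.
C[4]: E(K, 14) = 84.
C[5]: E(K, E4) = 03.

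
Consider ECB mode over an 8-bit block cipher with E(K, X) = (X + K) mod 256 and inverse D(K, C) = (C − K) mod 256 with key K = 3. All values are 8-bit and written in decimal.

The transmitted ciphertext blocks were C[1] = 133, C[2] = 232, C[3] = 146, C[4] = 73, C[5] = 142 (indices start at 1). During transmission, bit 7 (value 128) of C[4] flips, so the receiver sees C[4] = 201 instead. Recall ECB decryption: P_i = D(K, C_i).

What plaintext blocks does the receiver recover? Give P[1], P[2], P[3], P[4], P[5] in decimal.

P[1] = 130, P[2] = 229, P[3] = 143, P[4] = 198, P[5] = 139

Only C[4] changed, to 201. In ECB, a change in C_i affects only P_i. Decrypting the received ciphertext:
P[1]: D(K, 133) = 130.
P[2]: D(K, 232) = 229.
P[3]: D(K, 146) = 143.
P[4]: D(K, 201) = 198.
P[5]: D(K, 142) = 139.
Blocks that differ from the original plaintext: P[4].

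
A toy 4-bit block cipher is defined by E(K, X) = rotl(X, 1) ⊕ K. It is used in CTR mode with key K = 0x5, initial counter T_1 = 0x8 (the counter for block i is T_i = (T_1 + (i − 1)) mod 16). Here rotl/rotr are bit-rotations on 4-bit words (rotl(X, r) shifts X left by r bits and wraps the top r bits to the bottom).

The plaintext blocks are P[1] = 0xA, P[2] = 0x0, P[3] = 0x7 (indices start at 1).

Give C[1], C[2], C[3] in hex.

CTR encryption: S_i = E(K, T_i) where T_i is the counter for block i; C_i = P_i ⊕ S_i.
C[1]: T = 0x8, S = E(K, T) = 0x4; 0xA ⊕ 0x4 = 0xE.
C[2]: T = 0x9, S = E(K, T) = 0x6; 0x0 ⊕ 0x6 = 0x6.
C[3]: T = 0xA, S = E(K, T) = 0x0; 0x7 ⊕ 0x0 = 0x7.

C[1] = 0xE, C[2] = 0x6, C[3] = 0x7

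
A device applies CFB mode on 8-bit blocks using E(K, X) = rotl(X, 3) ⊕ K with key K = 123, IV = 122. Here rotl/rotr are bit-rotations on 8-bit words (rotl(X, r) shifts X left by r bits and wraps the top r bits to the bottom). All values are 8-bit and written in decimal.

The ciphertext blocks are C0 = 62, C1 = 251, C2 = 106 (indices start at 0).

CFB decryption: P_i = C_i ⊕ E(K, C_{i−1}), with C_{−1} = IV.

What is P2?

P2: E(K, 251) = 164; 106 ⊕ 164 = 206.

P2 = 206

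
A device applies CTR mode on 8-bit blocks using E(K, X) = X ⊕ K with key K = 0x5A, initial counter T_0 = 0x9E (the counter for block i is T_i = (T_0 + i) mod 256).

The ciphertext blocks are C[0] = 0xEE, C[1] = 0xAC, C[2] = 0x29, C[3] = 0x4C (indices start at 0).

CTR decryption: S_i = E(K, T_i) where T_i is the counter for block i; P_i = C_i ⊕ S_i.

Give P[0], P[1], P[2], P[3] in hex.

P[0]: T = 0x9E, S = E(K, T) = 0xC4; 0xEE ⊕ 0xC4 = 0x2A.
P[1]: T = 0x9F, S = E(K, T) = 0xC5; 0xAC ⊕ 0xC5 = 0x69.
P[2]: T = 0xA0, S = E(K, T) = 0xFA; 0x29 ⊕ 0xFA = 0xD3.
P[3]: T = 0xA1, S = E(K, T) = 0xFB; 0x4C ⊕ 0xFB = 0xB7.

P[0] = 0x2A, P[1] = 0x69, P[2] = 0xD3, P[3] = 0xB7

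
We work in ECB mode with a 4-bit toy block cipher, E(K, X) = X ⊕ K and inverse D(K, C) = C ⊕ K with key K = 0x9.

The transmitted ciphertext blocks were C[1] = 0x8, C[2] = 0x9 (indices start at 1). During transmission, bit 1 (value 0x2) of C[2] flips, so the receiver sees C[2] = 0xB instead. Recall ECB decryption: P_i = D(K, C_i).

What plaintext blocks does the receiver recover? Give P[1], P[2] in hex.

Only C[2] changed, to 0xB. In ECB, a change in C_i affects only P_i. Decrypting the received ciphertext:
P[1]: D(K, 0x8) = 0x1.
P[2]: D(K, 0xB) = 0x2.
Blocks that differ from the original plaintext: P[2].

P[1] = 0x1, P[2] = 0x2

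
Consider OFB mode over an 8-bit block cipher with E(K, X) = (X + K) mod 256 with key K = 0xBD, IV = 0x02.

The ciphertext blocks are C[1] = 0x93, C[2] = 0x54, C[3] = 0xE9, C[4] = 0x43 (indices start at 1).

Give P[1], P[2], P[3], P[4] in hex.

P[1] = 0x2C, P[2] = 0x28, P[3] = 0xD0, P[4] = 0xB5

OFB decryption: S_i = E(K, S_{i−1}) with S_{0} = IV; P_i = C_i ⊕ S_i.
P[1]: S = E(K, 0x02) = 0xBF; 0x93 ⊕ 0xBF = 0x2C.
P[2]: S = E(K, 0xBF) = 0x7C; 0x54 ⊕ 0x7C = 0x28.
P[3]: S = E(K, 0x7C) = 0x39; 0xE9 ⊕ 0x39 = 0xD0.
P[4]: S = E(K, 0x39) = 0xF6; 0x43 ⊕ 0xF6 = 0xB5.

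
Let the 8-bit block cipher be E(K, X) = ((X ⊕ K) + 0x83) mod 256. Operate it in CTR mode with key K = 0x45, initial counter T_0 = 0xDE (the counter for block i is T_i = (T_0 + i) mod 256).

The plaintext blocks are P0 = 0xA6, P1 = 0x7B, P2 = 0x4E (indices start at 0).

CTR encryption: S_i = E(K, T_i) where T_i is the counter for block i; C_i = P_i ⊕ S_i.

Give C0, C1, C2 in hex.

C0 = 0xB8, C1 = 0x66, C2 = 0x66

C0: T = 0xDE, S = E(K, T) = 0x1E; 0xA6 ⊕ 0x1E = 0xB8.
C1: T = 0xDF, S = E(K, T) = 0x1D; 0x7B ⊕ 0x1D = 0x66.
C2: T = 0xE0, S = E(K, T) = 0x28; 0x4E ⊕ 0x28 = 0x66.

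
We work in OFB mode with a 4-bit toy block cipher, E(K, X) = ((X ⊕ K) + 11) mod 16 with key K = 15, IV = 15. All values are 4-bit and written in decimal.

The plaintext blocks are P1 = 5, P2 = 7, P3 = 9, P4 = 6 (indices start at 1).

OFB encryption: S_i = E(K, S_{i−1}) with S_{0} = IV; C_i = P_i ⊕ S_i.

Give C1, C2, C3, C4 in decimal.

C1 = 14, C2 = 8, C3 = 2, C4 = 9

C1: S = E(K, 15) = 11; 5 ⊕ 11 = 14.
C2: S = E(K, 11) = 15; 7 ⊕ 15 = 8.
C3: S = E(K, 15) = 11; 9 ⊕ 11 = 2.
C4: S = E(K, 11) = 15; 6 ⊕ 15 = 9.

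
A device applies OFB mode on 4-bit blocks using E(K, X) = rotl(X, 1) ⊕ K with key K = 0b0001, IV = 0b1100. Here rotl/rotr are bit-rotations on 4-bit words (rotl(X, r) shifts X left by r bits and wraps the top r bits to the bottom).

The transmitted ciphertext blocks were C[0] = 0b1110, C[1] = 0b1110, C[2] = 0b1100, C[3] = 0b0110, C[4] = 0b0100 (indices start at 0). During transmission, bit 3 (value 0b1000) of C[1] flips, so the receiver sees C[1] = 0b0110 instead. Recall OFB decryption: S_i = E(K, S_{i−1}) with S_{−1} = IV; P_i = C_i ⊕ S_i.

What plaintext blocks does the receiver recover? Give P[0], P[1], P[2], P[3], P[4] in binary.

P[0] = 0b0110, P[1] = 0b0110, P[2] = 0b1101, P[3] = 0b0101, P[4] = 0b0011

Only C[1] changed, to 0b0110. In OFB, a change in C_i flips the same bit in P_i only; the keystream is unaffected. Decrypting the received ciphertext:
P[0]: S = E(K, 0b1100) = 0b1000; 0b1110 ⊕ 0b1000 = 0b0110.
P[1]: S = E(K, 0b1000) = 0b0000; 0b0110 ⊕ 0b0000 = 0b0110.
P[2]: S = E(K, 0b0000) = 0b0001; 0b1100 ⊕ 0b0001 = 0b1101.
P[3]: S = E(K, 0b0001) = 0b0011; 0b0110 ⊕ 0b0011 = 0b0101.
P[4]: S = E(K, 0b0011) = 0b0111; 0b0100 ⊕ 0b0111 = 0b0011.
Blocks that differ from the original plaintext: P[1].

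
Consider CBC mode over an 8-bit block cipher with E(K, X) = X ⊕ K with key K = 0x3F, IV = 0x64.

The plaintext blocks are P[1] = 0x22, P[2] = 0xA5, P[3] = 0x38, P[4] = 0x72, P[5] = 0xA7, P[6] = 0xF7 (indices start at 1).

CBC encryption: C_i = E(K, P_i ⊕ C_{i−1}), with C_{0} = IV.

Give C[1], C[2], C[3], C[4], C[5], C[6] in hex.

C[1]: P[1] ⊕ 0x64 = 0x46; E(K, 0x46) = 0x79.
C[2]: P[2] ⊕ 0x79 = 0xDC; E(K, 0xDC) = 0xE3.
C[3]: P[3] ⊕ 0xE3 = 0xDB; E(K, 0xDB) = 0xE4.
C[4]: P[4] ⊕ 0xE4 = 0x96; E(K, 0x96) = 0xA9.
C[5]: P[5] ⊕ 0xA9 = 0x0E; E(K, 0x0E) = 0x31.
C[6]: P[6] ⊕ 0x31 = 0xC6; E(K, 0xC6) = 0xF9.

C[1] = 0x79, C[2] = 0xE3, C[3] = 0xE4, C[4] = 0xA9, C[5] = 0x31, C[6] = 0xF9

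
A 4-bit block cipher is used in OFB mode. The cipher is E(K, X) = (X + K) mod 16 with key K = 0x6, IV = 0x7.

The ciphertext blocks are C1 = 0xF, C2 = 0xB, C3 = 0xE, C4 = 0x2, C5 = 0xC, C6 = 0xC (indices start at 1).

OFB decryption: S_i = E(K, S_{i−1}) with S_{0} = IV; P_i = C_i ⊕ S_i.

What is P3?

P1: S = E(K, 0x7) = 0xD; 0xF ⊕ 0xD = 0x2.
P2: S = E(K, 0xD) = 0x3; 0xB ⊕ 0x3 = 0x8.
P3: S = E(K, 0x3) = 0x9; 0xE ⊕ 0x9 = 0x7.

P3 = 0x7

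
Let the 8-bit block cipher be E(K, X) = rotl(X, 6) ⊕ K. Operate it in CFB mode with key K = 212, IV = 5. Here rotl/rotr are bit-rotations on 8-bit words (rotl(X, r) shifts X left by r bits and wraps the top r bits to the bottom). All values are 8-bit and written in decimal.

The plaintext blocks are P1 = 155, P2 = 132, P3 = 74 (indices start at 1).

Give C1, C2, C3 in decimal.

C1 = 14, C2 = 211, C3 = 106

CFB encryption: C_i = P_i ⊕ E(K, C_{i−1}), with C_{0} = IV.
C1: E(K, 5) = 149; 155 ⊕ 149 = 14.
C2: E(K, 14) = 87; 132 ⊕ 87 = 211.
C3: E(K, 211) = 32; 74 ⊕ 32 = 106.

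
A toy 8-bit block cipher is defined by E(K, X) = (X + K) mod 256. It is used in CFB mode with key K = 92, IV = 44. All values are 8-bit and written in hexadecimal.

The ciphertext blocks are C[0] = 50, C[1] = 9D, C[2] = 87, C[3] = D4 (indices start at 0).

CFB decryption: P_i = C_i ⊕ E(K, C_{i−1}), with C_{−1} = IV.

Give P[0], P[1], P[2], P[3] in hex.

P[0] = 86, P[1] = 7F, P[2] = A8, P[3] = CD

P[0]: E(K, 44) = D6; 50 ⊕ D6 = 86.
P[1]: E(K, 50) = E2; 9D ⊕ E2 = 7F.
P[2]: E(K, 9D) = 2F; 87 ⊕ 2F = A8.
P[3]: E(K, 87) = 19; D4 ⊕ 19 = CD.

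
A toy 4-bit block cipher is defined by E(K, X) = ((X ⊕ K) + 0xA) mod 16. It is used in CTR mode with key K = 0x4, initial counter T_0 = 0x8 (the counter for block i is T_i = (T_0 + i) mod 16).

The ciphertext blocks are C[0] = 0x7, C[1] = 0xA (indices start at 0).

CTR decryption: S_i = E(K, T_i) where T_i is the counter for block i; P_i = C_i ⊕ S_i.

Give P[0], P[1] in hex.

P[0] = 0x1, P[1] = 0xD

P[0]: T = 0x8, S = E(K, T) = 0x6; 0x7 ⊕ 0x6 = 0x1.
P[1]: T = 0x9, S = E(K, T) = 0x7; 0xA ⊕ 0x7 = 0xD.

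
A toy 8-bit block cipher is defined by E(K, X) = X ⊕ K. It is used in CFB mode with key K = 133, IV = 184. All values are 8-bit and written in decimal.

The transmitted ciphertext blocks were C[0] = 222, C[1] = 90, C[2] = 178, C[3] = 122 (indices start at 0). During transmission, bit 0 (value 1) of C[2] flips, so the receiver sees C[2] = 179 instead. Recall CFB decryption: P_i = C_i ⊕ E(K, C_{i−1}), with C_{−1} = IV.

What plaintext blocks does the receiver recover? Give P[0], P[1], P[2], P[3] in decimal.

Only C[2] changed, to 179. In CFB, a change in C_i flips the same bit in P_i and garbles P_{i+1}. Decrypting the received ciphertext:
P[0]: E(K, 184) = 61; 222 ⊕ 61 = 227.
P[1]: E(K, 222) = 91; 90 ⊕ 91 = 1.
P[2]: E(K, 90) = 223; 179 ⊕ 223 = 108.
P[3]: E(K, 179) = 54; 122 ⊕ 54 = 76.
Blocks that differ from the original plaintext: P[2], P[3].

P[0] = 227, P[1] = 1, P[2] = 108, P[3] = 76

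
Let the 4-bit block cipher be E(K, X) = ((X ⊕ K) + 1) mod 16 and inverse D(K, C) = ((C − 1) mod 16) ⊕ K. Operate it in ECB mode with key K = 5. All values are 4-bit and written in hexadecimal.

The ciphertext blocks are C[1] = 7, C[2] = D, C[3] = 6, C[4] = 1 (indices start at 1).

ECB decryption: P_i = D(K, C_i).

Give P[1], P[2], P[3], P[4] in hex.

P[1] = 3, P[2] = 9, P[3] = 0, P[4] = 5

P[1]: D(K, 7) = 3.
P[2]: D(K, D) = 9.
P[3]: D(K, 6) = 0.
P[4]: D(K, 1) = 5.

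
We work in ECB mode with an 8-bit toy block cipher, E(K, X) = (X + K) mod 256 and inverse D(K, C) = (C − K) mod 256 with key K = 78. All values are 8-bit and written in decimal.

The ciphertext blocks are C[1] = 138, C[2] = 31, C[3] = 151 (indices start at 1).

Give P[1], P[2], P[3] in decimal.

ECB decryption: P_i = D(K, C_i).
P[1]: D(K, 138) = 60.
P[2]: D(K, 31) = 209.
P[3]: D(K, 151) = 73.

P[1] = 60, P[2] = 209, P[3] = 73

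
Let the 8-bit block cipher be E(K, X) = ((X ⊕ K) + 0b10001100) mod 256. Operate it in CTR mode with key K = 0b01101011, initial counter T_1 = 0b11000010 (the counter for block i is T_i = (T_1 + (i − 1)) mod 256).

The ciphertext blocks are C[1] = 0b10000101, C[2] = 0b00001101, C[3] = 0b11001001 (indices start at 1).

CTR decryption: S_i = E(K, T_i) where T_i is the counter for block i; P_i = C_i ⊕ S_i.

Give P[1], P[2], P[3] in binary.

P[1]: T = 0b11000010, S = E(K, T) = 0b00110101; 0b10000101 ⊕ 0b00110101 = 0b10110000.
P[2]: T = 0b11000011, S = E(K, T) = 0b00110100; 0b00001101 ⊕ 0b00110100 = 0b00111001.
P[3]: T = 0b11000100, S = E(K, T) = 0b00111011; 0b11001001 ⊕ 0b00111011 = 0b11110010.

P[1] = 0b10110000, P[2] = 0b00111001, P[3] = 0b11110010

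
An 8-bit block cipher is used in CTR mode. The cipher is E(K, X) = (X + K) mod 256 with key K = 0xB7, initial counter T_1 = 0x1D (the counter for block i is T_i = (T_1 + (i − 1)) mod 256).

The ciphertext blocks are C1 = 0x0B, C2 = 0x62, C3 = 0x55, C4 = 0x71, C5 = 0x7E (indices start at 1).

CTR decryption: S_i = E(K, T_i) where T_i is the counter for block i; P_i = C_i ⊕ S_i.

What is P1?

P1 = 0xDF

P1: T = 0x1D, S = E(K, T) = 0xD4; 0x0B ⊕ 0xD4 = 0xDF.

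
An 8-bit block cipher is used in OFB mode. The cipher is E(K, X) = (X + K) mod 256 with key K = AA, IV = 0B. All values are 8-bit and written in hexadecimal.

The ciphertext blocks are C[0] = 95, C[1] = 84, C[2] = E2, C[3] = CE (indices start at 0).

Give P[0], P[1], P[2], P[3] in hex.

P[0] = 20, P[1] = DB, P[2] = EB, P[3] = 7D

OFB decryption: S_i = E(K, S_{i−1}) with S_{−1} = IV; P_i = C_i ⊕ S_i.
P[0]: S = E(K, 0B) = B5; 95 ⊕ B5 = 20.
P[1]: S = E(K, B5) = 5F; 84 ⊕ 5F = DB.
P[2]: S = E(K, 5F) = 09; E2 ⊕ 09 = EB.
P[3]: S = E(K, 09) = B3; CE ⊕ B3 = 7D.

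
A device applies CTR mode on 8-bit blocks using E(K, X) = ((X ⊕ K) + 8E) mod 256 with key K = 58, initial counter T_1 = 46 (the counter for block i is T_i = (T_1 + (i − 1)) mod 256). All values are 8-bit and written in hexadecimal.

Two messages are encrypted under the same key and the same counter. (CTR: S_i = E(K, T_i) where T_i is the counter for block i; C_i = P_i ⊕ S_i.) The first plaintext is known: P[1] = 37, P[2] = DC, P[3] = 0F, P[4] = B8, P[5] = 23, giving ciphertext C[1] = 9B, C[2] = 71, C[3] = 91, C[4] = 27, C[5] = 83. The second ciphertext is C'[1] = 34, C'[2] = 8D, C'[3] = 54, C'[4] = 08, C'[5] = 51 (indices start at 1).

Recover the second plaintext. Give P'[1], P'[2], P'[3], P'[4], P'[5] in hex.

In CTR with a reused counter, both messages share the same keystream S_i, so C_i ⊕ C'_i = P_i ⊕ P'_i and thus P'_i = P_i ⊕ C_i ⊕ C'_i.
P'[1]: 37 ⊕ 9B ⊕ 34 = 98.
P'[2]: DC ⊕ 71 ⊕ 8D = 20.
P'[3]: 0F ⊕ 91 ⊕ 54 = CA.
P'[4]: B8 ⊕ 27 ⊕ 08 = 97.
P'[5]: 23 ⊕ 83 ⊕ 51 = F1.

P'[1] = 98, P'[2] = 20, P'[3] = CA, P'[4] = 97, P'[5] = F1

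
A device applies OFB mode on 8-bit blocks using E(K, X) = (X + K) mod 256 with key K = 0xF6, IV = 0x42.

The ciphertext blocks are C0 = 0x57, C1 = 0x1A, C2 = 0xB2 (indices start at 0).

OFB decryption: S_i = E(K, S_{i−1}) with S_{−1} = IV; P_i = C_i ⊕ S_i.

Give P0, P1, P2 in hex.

P0 = 0x6F, P1 = 0x34, P2 = 0x96

P0: S = E(K, 0x42) = 0x38; 0x57 ⊕ 0x38 = 0x6F.
P1: S = E(K, 0x38) = 0x2E; 0x1A ⊕ 0x2E = 0x34.
P2: S = E(K, 0x2E) = 0x24; 0xB2 ⊕ 0x24 = 0x96.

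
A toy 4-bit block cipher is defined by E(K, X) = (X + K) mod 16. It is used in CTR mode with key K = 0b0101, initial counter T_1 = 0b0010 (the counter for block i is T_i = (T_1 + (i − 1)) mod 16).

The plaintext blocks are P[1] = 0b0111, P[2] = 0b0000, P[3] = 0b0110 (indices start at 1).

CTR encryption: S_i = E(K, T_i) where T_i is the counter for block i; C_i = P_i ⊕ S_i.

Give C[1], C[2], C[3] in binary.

C[1]: T = 0b0010, S = E(K, T) = 0b0111; 0b0111 ⊕ 0b0111 = 0b0000.
C[2]: T = 0b0011, S = E(K, T) = 0b1000; 0b0000 ⊕ 0b1000 = 0b1000.
C[3]: T = 0b0100, S = E(K, T) = 0b1001; 0b0110 ⊕ 0b1001 = 0b1111.

C[1] = 0b0000, C[2] = 0b1000, C[3] = 0b1111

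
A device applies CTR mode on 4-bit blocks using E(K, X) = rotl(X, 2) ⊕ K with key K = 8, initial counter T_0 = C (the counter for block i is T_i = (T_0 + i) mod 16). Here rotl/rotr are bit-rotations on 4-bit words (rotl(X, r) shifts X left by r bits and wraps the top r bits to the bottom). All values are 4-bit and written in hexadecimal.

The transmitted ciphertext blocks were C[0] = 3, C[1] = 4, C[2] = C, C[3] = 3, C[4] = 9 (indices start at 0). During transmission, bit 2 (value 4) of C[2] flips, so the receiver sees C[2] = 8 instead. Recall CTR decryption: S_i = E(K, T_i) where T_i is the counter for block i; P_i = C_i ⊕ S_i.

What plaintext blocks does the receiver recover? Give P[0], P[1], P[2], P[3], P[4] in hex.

Only C[2] changed, to 8. In CTR, a change in C_i flips the same bit in P_i only; the keystream is unaffected. Decrypting the received ciphertext:
P[0]: T = C, S = E(K, T) = B; 3 ⊕ B = 8.
P[1]: T = D, S = E(K, T) = F; 4 ⊕ F = B.
P[2]: T = E, S = E(K, T) = 3; 8 ⊕ 3 = B.
P[3]: T = F, S = E(K, T) = 7; 3 ⊕ 7 = 4.
P[4]: T = 0, S = E(K, T) = 8; 9 ⊕ 8 = 1.
Blocks that differ from the original plaintext: P[2].

P[0] = 8, P[1] = B, P[2] = B, P[3] = 4, P[4] = 1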